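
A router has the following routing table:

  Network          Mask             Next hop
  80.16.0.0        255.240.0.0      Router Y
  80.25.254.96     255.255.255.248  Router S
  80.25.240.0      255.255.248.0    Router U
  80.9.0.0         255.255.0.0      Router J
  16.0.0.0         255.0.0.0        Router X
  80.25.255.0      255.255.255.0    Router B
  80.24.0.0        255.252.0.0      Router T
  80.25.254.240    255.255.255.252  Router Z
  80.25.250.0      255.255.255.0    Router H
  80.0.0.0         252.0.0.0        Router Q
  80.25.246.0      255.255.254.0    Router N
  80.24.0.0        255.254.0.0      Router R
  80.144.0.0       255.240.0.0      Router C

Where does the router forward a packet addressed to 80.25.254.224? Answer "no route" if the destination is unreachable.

Routes whose prefix contains 80.25.254.224:
  80.0.0.0/6 (80.0.0.0 - 83.255.255.255) -> Router Q
  80.16.0.0/12 (80.16.0.0 - 80.31.255.255) -> Router Y
  80.24.0.0/14 (80.24.0.0 - 80.27.255.255) -> Router T
  80.24.0.0/15 (80.24.0.0 - 80.25.255.255) -> Router R
More-specific entries that do NOT match:
  80.25.254.240/30 (80.25.254.240 - 80.25.254.243) does not contain 80.25.254.224
  80.25.254.96/29 (80.25.254.96 - 80.25.254.103) does not contain 80.25.254.224
  80.25.255.0/24 (80.25.255.0 - 80.25.255.255) does not contain 80.25.254.224
  80.25.250.0/24 (80.25.250.0 - 80.25.250.255) does not contain 80.25.254.224
  80.25.246.0/23 (80.25.246.0 - 80.25.247.255) does not contain 80.25.254.224
  80.25.240.0/21 (80.25.240.0 - 80.25.247.255) does not contain 80.25.254.224
  80.9.0.0/16 (80.9.0.0 - 80.9.255.255) does not contain 80.25.254.224
Longest matching prefix is /15 -> next hop Router R.

Router R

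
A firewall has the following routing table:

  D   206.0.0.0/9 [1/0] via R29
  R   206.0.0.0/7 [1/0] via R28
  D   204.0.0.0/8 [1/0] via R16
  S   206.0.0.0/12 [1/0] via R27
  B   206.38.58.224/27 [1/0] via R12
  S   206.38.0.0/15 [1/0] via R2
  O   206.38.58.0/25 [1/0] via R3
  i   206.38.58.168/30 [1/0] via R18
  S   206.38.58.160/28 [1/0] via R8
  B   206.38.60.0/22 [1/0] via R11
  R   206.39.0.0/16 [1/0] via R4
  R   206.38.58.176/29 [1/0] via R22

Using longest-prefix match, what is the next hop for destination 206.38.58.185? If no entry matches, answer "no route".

Routes whose prefix contains 206.38.58.185:
  206.0.0.0/7 (206.0.0.0 - 207.255.255.255) -> R28
  206.0.0.0/9 (206.0.0.0 - 206.127.255.255) -> R29
  206.38.0.0/15 (206.38.0.0 - 206.39.255.255) -> R2
More-specific entries that do NOT match:
  206.38.58.168/30 (206.38.58.168 - 206.38.58.171) does not contain 206.38.58.185
  206.38.58.176/29 (206.38.58.176 - 206.38.58.183) does not contain 206.38.58.185
  206.38.58.160/28 (206.38.58.160 - 206.38.58.175) does not contain 206.38.58.185
  206.38.58.224/27 (206.38.58.224 - 206.38.58.255) does not contain 206.38.58.185
  206.38.58.0/25 (206.38.58.0 - 206.38.58.127) does not contain 206.38.58.185
  206.38.60.0/22 (206.38.60.0 - 206.38.63.255) does not contain 206.38.58.185
  206.39.0.0/16 (206.39.0.0 - 206.39.255.255) does not contain 206.38.58.185
Longest matching prefix is /15 -> next hop R2.

R2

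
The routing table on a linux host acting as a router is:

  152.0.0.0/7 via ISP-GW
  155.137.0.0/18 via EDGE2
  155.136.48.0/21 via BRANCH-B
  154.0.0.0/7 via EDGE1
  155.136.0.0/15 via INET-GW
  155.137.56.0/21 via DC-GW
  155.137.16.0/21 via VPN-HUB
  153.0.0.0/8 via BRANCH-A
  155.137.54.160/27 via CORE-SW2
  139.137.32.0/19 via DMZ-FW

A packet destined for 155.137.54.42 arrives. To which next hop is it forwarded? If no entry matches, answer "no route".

Routes whose prefix contains 155.137.54.42:
  154.0.0.0/7 (154.0.0.0 - 155.255.255.255) -> EDGE1
  155.136.0.0/15 (155.136.0.0 - 155.137.255.255) -> INET-GW
  155.137.0.0/18 (155.137.0.0 - 155.137.63.255) -> EDGE2
More-specific entries that do NOT match:
  155.137.54.160/27 (155.137.54.160 - 155.137.54.191) does not contain 155.137.54.42
  155.136.48.0/21 (155.136.48.0 - 155.136.55.255) does not contain 155.137.54.42
  155.137.56.0/21 (155.137.56.0 - 155.137.63.255) does not contain 155.137.54.42
  155.137.16.0/21 (155.137.16.0 - 155.137.23.255) does not contain 155.137.54.42
  139.137.32.0/19 (139.137.32.0 - 139.137.63.255) does not contain 155.137.54.42
Longest matching prefix is /18 -> next hop EDGE2.

EDGE2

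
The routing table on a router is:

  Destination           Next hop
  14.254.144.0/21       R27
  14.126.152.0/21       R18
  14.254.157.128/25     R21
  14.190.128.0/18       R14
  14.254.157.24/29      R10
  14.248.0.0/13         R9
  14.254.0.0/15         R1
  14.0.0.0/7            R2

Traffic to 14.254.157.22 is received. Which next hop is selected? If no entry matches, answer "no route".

Routes whose prefix contains 14.254.157.22:
  14.0.0.0/7 (14.0.0.0 - 15.255.255.255) -> R2
  14.248.0.0/13 (14.248.0.0 - 14.255.255.255) -> R9
  14.254.0.0/15 (14.254.0.0 - 14.255.255.255) -> R1
More-specific entries that do NOT match:
  14.254.157.24/29 (14.254.157.24 - 14.254.157.31) does not contain 14.254.157.22
  14.254.157.128/25 (14.254.157.128 - 14.254.157.255) does not contain 14.254.157.22
  14.254.144.0/21 (14.254.144.0 - 14.254.151.255) does not contain 14.254.157.22
  14.126.152.0/21 (14.126.152.0 - 14.126.159.255) does not contain 14.254.157.22
  14.190.128.0/18 (14.190.128.0 - 14.190.191.255) does not contain 14.254.157.22
Longest matching prefix is /15 -> next hop R1.

R1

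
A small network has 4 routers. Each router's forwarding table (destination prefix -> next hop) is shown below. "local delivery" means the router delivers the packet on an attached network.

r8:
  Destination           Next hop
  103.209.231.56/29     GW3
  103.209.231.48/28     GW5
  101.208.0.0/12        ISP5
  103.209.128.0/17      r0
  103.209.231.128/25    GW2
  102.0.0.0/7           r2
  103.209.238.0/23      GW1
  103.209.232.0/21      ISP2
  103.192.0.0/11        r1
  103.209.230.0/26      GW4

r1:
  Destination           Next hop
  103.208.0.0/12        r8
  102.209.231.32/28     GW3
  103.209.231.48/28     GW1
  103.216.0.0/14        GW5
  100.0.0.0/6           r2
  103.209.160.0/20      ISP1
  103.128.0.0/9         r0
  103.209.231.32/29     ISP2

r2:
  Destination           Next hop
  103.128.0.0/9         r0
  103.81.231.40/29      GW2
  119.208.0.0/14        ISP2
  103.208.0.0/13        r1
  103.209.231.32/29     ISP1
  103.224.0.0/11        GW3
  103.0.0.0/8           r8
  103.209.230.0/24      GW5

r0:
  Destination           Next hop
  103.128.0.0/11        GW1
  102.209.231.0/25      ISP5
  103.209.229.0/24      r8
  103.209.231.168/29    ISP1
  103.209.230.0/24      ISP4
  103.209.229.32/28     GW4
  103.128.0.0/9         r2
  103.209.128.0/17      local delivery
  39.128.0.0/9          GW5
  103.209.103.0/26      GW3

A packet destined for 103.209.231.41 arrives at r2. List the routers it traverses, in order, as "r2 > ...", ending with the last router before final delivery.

At r2: longest match for 103.209.231.41 is 103.208.0.0/13 -> r1
At r1: longest match for 103.209.231.41 is 103.208.0.0/12 -> r8
At r8: longest match for 103.209.231.41 is 103.209.128.0/17 -> r0
At r0: longest match for 103.209.231.41 is 103.209.128.0/17 -> local delivery

r2 > r1 > r8 > r0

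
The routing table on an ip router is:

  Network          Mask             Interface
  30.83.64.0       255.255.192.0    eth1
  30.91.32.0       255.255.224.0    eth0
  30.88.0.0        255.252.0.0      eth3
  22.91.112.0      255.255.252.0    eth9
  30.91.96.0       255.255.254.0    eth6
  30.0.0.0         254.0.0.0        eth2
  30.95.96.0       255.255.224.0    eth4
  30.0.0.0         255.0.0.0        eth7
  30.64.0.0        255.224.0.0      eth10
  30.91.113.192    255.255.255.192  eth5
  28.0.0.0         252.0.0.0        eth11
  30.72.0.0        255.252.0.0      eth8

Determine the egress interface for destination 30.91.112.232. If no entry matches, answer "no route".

eth3

Routes whose prefix contains 30.91.112.232:
  28.0.0.0/6 (28.0.0.0 - 31.255.255.255) -> eth11
  30.0.0.0/7 (30.0.0.0 - 31.255.255.255) -> eth2
  30.0.0.0/8 (30.0.0.0 - 30.255.255.255) -> eth7
  30.64.0.0/11 (30.64.0.0 - 30.95.255.255) -> eth10
  30.88.0.0/14 (30.88.0.0 - 30.91.255.255) -> eth3
More-specific entries that do NOT match:
  30.91.113.192/26 (30.91.113.192 - 30.91.113.255) does not contain 30.91.112.232
  30.91.96.0/23 (30.91.96.0 - 30.91.97.255) does not contain 30.91.112.232
  22.91.112.0/22 (22.91.112.0 - 22.91.115.255) does not contain 30.91.112.232
  30.91.32.0/19 (30.91.32.0 - 30.91.63.255) does not contain 30.91.112.232
  30.95.96.0/19 (30.95.96.0 - 30.95.127.255) does not contain 30.91.112.232
  30.83.64.0/18 (30.83.64.0 - 30.83.127.255) does not contain 30.91.112.232
Longest matching prefix is /14 -> interface eth3.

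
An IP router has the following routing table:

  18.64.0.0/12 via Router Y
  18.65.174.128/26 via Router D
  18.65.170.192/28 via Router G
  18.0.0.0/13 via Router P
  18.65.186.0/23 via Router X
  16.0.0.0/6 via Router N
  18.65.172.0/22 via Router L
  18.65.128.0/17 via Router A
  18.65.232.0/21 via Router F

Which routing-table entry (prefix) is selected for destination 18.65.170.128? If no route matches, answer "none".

18.65.128.0/17

Entries matching 18.65.170.128:
  16.0.0.0/6 (16.0.0.0 - 19.255.255.255)
  18.64.0.0/12 (18.64.0.0 - 18.79.255.255)
  18.65.128.0/17 (18.65.128.0 - 18.65.255.255)
Most specific is 18.65.128.0/17.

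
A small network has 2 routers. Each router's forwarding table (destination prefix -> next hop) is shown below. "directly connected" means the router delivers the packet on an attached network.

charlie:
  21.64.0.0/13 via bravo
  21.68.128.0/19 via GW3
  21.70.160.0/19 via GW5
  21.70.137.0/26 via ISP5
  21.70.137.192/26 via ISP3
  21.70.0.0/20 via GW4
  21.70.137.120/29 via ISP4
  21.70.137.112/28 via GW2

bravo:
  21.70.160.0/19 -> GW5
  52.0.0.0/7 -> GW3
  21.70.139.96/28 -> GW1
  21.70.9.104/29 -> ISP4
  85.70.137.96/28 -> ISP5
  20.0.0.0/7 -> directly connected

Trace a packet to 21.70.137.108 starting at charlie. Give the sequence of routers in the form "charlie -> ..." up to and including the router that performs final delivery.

charlie -> bravo

At charlie: longest match for 21.70.137.108 is 21.64.0.0/13 -> bravo
At bravo: longest match for 21.70.137.108 is 20.0.0.0/7 -> directly connected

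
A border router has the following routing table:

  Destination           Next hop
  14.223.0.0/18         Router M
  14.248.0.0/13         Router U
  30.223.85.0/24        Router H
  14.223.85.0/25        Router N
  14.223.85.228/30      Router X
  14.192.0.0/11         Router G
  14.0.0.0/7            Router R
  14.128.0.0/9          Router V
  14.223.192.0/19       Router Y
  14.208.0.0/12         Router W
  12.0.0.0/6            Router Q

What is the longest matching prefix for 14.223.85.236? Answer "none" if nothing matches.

Entries matching 14.223.85.236:
  12.0.0.0/6 (12.0.0.0 - 15.255.255.255)
  14.0.0.0/7 (14.0.0.0 - 15.255.255.255)
  14.128.0.0/9 (14.128.0.0 - 14.255.255.255)
  14.192.0.0/11 (14.192.0.0 - 14.223.255.255)
  14.208.0.0/12 (14.208.0.0 - 14.223.255.255)
Most specific is 14.208.0.0/12.

14.208.0.0/12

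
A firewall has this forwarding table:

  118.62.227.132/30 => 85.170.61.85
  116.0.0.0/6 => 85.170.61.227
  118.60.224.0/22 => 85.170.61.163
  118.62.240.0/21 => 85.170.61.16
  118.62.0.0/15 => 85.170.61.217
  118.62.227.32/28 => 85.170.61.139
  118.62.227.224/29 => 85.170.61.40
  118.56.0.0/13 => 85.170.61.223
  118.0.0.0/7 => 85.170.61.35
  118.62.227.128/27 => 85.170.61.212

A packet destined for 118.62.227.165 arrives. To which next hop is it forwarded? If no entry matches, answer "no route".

85.170.61.217

Routes whose prefix contains 118.62.227.165:
  116.0.0.0/6 (116.0.0.0 - 119.255.255.255) -> 85.170.61.227
  118.0.0.0/7 (118.0.0.0 - 119.255.255.255) -> 85.170.61.35
  118.56.0.0/13 (118.56.0.0 - 118.63.255.255) -> 85.170.61.223
  118.62.0.0/15 (118.62.0.0 - 118.63.255.255) -> 85.170.61.217
More-specific entries that do NOT match:
  118.62.227.132/30 (118.62.227.132 - 118.62.227.135) does not contain 118.62.227.165
  118.62.227.224/29 (118.62.227.224 - 118.62.227.231) does not contain 118.62.227.165
  118.62.227.32/28 (118.62.227.32 - 118.62.227.47) does not contain 118.62.227.165
  118.62.227.128/27 (118.62.227.128 - 118.62.227.159) does not contain 118.62.227.165
  118.60.224.0/22 (118.60.224.0 - 118.60.227.255) does not contain 118.62.227.165
  118.62.240.0/21 (118.62.240.0 - 118.62.247.255) does not contain 118.62.227.165
Longest matching prefix is /15 -> next hop 85.170.61.217.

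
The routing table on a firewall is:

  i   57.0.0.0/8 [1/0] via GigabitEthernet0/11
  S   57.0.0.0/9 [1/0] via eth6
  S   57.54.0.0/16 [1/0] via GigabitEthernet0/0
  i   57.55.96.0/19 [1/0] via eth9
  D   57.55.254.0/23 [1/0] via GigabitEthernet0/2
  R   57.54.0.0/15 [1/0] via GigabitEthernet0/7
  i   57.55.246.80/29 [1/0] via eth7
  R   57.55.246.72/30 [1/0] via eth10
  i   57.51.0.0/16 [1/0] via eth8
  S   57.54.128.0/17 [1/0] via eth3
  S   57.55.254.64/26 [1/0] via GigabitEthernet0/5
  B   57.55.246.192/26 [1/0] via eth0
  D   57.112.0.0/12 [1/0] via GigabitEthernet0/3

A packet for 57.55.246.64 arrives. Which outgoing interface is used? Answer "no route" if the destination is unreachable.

GigabitEthernet0/7

Routes whose prefix contains 57.55.246.64:
  57.0.0.0/8 (57.0.0.0 - 57.255.255.255) -> GigabitEthernet0/11
  57.0.0.0/9 (57.0.0.0 - 57.127.255.255) -> eth6
  57.54.0.0/15 (57.54.0.0 - 57.55.255.255) -> GigabitEthernet0/7
More-specific entries that do NOT match:
  57.55.246.72/30 (57.55.246.72 - 57.55.246.75) does not contain 57.55.246.64
  57.55.246.80/29 (57.55.246.80 - 57.55.246.87) does not contain 57.55.246.64
  57.55.254.64/26 (57.55.254.64 - 57.55.254.127) does not contain 57.55.246.64
  57.55.246.192/26 (57.55.246.192 - 57.55.246.255) does not contain 57.55.246.64
  57.55.254.0/23 (57.55.254.0 - 57.55.255.255) does not contain 57.55.246.64
  57.55.96.0/19 (57.55.96.0 - 57.55.127.255) does not contain 57.55.246.64
  57.54.128.0/17 (57.54.128.0 - 57.54.255.255) does not contain 57.55.246.64
  57.54.0.0/16 (57.54.0.0 - 57.54.255.255) does not contain 57.55.246.64
  57.51.0.0/16 (57.51.0.0 - 57.51.255.255) does not contain 57.55.246.64
Longest matching prefix is /15 -> interface GigabitEthernet0/7.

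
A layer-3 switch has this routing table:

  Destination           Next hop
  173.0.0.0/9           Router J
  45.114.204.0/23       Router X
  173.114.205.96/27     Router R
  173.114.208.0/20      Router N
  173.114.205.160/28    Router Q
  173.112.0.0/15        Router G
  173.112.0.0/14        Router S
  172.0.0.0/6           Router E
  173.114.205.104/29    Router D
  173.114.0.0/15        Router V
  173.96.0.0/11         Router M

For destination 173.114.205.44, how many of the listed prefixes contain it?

Prefixes containing 173.114.205.44:
  172.0.0.0/6 (172.0.0.0 - 175.255.255.255)
  173.0.0.0/9 (173.0.0.0 - 173.127.255.255)
  173.96.0.0/11 (173.96.0.0 - 173.127.255.255)
  173.112.0.0/14 (173.112.0.0 - 173.115.255.255)
  173.114.0.0/15 (173.114.0.0 - 173.115.255.255)
Total matching entries: 5.

5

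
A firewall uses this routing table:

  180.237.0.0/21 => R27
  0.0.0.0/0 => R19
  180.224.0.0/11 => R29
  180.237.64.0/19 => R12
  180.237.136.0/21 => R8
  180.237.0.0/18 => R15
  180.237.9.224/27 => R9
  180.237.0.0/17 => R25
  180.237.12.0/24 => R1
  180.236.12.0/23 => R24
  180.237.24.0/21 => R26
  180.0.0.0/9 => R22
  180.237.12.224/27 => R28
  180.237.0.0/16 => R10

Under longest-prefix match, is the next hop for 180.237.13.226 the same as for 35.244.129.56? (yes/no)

no

180.237.13.226: longest match 180.237.0.0/18 -> R15
35.244.129.56: longest match 0.0.0.0/0 -> R19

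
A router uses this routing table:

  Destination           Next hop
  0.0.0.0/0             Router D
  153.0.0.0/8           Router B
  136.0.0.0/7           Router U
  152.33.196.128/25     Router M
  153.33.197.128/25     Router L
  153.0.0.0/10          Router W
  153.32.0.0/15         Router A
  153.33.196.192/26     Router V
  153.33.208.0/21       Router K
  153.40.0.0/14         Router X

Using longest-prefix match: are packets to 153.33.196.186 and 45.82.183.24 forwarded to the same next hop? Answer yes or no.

no

153.33.196.186: longest match 153.32.0.0/15 -> Router A
45.82.183.24: longest match 0.0.0.0/0 -> Router D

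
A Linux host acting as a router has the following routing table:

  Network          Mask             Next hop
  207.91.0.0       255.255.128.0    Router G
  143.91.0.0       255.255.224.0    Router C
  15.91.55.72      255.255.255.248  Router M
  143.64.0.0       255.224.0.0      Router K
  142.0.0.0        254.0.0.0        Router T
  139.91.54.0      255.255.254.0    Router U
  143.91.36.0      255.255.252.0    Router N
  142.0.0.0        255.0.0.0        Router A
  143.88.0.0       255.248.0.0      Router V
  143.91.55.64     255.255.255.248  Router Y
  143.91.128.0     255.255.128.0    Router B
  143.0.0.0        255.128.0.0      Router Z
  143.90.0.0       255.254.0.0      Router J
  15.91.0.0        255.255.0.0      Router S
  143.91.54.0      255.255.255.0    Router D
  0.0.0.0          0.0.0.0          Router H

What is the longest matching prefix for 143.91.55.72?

143.90.0.0/15

Entries matching 143.91.55.72:
  0.0.0.0/0 (default, matches everything)
  142.0.0.0/7 (142.0.0.0 - 143.255.255.255)
  143.0.0.0/9 (143.0.0.0 - 143.127.255.255)
  143.64.0.0/11 (143.64.0.0 - 143.95.255.255)
  143.88.0.0/13 (143.88.0.0 - 143.95.255.255)
  143.90.0.0/15 (143.90.0.0 - 143.91.255.255)
Most specific is 143.90.0.0/15.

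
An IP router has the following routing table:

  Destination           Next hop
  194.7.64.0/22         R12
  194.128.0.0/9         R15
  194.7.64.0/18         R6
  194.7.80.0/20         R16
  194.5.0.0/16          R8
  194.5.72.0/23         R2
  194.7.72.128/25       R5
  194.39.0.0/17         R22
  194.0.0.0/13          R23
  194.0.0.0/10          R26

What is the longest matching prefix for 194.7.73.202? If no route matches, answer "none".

Entries matching 194.7.73.202:
  194.0.0.0/10 (194.0.0.0 - 194.63.255.255)
  194.0.0.0/13 (194.0.0.0 - 194.7.255.255)
  194.7.64.0/18 (194.7.64.0 - 194.7.127.255)
Most specific is 194.7.64.0/18.

194.7.64.0/18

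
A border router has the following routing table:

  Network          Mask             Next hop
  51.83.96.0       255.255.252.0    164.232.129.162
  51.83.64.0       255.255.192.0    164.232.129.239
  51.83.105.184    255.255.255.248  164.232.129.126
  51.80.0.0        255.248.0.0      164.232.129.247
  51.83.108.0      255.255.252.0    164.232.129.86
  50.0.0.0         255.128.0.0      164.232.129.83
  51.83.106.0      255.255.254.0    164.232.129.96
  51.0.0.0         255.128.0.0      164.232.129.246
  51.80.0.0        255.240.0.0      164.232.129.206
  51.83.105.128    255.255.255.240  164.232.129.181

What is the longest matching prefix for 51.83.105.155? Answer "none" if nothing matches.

Entries matching 51.83.105.155:
  51.0.0.0/9 (51.0.0.0 - 51.127.255.255)
  51.80.0.0/12 (51.80.0.0 - 51.95.255.255)
  51.80.0.0/13 (51.80.0.0 - 51.87.255.255)
  51.83.64.0/18 (51.83.64.0 - 51.83.127.255)
Most specific is 51.83.64.0/18.

51.83.64.0/18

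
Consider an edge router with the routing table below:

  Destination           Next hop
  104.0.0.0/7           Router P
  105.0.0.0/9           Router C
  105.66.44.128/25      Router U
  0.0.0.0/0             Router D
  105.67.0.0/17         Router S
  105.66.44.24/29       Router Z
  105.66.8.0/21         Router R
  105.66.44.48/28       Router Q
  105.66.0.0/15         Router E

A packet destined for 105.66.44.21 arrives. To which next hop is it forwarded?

Router E

Routes whose prefix contains 105.66.44.21:
  0.0.0.0/0 (default, matches everything) -> Router D
  104.0.0.0/7 (104.0.0.0 - 105.255.255.255) -> Router P
  105.0.0.0/9 (105.0.0.0 - 105.127.255.255) -> Router C
  105.66.0.0/15 (105.66.0.0 - 105.67.255.255) -> Router E
More-specific entries that do NOT match:
  105.66.44.24/29 (105.66.44.24 - 105.66.44.31) does not contain 105.66.44.21
  105.66.44.48/28 (105.66.44.48 - 105.66.44.63) does not contain 105.66.44.21
  105.66.44.128/25 (105.66.44.128 - 105.66.44.255) does not contain 105.66.44.21
  105.66.8.0/21 (105.66.8.0 - 105.66.15.255) does not contain 105.66.44.21
  105.67.0.0/17 (105.67.0.0 - 105.67.127.255) does not contain 105.66.44.21
Longest matching prefix is /15 -> next hop Router E.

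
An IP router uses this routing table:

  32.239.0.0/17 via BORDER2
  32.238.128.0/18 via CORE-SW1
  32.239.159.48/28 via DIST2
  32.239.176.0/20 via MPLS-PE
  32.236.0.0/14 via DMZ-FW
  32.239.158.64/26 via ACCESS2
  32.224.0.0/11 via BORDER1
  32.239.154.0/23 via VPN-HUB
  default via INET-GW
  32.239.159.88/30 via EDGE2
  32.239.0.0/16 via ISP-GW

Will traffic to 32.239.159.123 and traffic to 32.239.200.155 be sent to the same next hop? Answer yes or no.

32.239.159.123: longest match 32.239.0.0/16 -> ISP-GW
32.239.200.155: longest match 32.239.0.0/16 -> ISP-GW

yes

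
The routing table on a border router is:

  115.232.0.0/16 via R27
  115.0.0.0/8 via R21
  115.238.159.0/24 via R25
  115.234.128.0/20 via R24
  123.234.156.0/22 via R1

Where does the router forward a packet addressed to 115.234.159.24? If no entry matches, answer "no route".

R21

Routes whose prefix contains 115.234.159.24:
  115.0.0.0/8 (115.0.0.0 - 115.255.255.255) -> R21
More-specific entries that do NOT match:
  115.238.159.0/24 (115.238.159.0 - 115.238.159.255) does not contain 115.234.159.24
  123.234.156.0/22 (123.234.156.0 - 123.234.159.255) does not contain 115.234.159.24
  115.234.128.0/20 (115.234.128.0 - 115.234.143.255) does not contain 115.234.159.24
  115.232.0.0/16 (115.232.0.0 - 115.232.255.255) does not contain 115.234.159.24
Longest matching prefix is /8 -> next hop R21.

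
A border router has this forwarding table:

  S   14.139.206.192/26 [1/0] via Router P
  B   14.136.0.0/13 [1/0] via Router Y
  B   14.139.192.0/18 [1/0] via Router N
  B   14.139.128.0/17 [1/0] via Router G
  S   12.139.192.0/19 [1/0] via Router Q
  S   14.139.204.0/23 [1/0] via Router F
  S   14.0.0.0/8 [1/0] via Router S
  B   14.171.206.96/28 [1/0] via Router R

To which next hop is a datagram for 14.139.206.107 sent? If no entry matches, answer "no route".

Router N

Routes whose prefix contains 14.139.206.107:
  14.0.0.0/8 (14.0.0.0 - 14.255.255.255) -> Router S
  14.136.0.0/13 (14.136.0.0 - 14.143.255.255) -> Router Y
  14.139.128.0/17 (14.139.128.0 - 14.139.255.255) -> Router G
  14.139.192.0/18 (14.139.192.0 - 14.139.255.255) -> Router N
More-specific entries that do NOT match:
  14.171.206.96/28 (14.171.206.96 - 14.171.206.111) does not contain 14.139.206.107
  14.139.206.192/26 (14.139.206.192 - 14.139.206.255) does not contain 14.139.206.107
  14.139.204.0/23 (14.139.204.0 - 14.139.205.255) does not contain 14.139.206.107
  12.139.192.0/19 (12.139.192.0 - 12.139.223.255) does not contain 14.139.206.107
Longest matching prefix is /18 -> next hop Router N.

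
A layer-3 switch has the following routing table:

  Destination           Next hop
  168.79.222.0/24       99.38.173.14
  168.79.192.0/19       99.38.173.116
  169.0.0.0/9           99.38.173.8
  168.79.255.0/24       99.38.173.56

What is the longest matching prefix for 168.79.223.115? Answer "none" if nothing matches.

168.79.192.0/19

Entries matching 168.79.223.115:
  168.79.192.0/19 (168.79.192.0 - 168.79.223.255)
Most specific is 168.79.192.0/19.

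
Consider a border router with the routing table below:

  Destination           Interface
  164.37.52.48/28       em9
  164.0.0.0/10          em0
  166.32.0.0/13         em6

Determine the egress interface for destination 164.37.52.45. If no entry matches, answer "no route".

em0

Routes whose prefix contains 164.37.52.45:
  164.0.0.0/10 (164.0.0.0 - 164.63.255.255) -> em0
More-specific entries that do NOT match:
  164.37.52.48/28 (164.37.52.48 - 164.37.52.63) does not contain 164.37.52.45
  166.32.0.0/13 (166.32.0.0 - 166.39.255.255) does not contain 164.37.52.45
Longest matching prefix is /10 -> interface em0.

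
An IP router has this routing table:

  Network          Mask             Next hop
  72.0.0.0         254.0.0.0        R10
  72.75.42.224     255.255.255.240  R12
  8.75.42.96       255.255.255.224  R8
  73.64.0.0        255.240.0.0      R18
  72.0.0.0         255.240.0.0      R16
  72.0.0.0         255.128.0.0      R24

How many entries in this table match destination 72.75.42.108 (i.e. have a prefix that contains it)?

Prefixes containing 72.75.42.108:
  72.0.0.0/7 (72.0.0.0 - 73.255.255.255)
  72.0.0.0/9 (72.0.0.0 - 72.127.255.255)
Total matching entries: 2.

2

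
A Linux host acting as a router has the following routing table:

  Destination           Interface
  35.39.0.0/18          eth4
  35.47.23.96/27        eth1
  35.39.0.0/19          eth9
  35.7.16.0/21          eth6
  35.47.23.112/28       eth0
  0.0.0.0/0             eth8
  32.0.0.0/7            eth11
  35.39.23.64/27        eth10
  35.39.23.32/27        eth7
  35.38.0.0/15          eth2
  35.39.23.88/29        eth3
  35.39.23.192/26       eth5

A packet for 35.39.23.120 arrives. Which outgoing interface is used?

eth9

Routes whose prefix contains 35.39.23.120:
  0.0.0.0/0 (default, matches everything) -> eth8
  35.38.0.0/15 (35.38.0.0 - 35.39.255.255) -> eth2
  35.39.0.0/18 (35.39.0.0 - 35.39.63.255) -> eth4
  35.39.0.0/19 (35.39.0.0 - 35.39.31.255) -> eth9
More-specific entries that do NOT match:
  35.39.23.88/29 (35.39.23.88 - 35.39.23.95) does not contain 35.39.23.120
  35.47.23.112/28 (35.47.23.112 - 35.47.23.127) does not contain 35.39.23.120
  35.47.23.96/27 (35.47.23.96 - 35.47.23.127) does not contain 35.39.23.120
  35.39.23.64/27 (35.39.23.64 - 35.39.23.95) does not contain 35.39.23.120
  35.39.23.32/27 (35.39.23.32 - 35.39.23.63) does not contain 35.39.23.120
  35.39.23.192/26 (35.39.23.192 - 35.39.23.255) does not contain 35.39.23.120
  35.7.16.0/21 (35.7.16.0 - 35.7.23.255) does not contain 35.39.23.120
Longest matching prefix is /19 -> interface eth9.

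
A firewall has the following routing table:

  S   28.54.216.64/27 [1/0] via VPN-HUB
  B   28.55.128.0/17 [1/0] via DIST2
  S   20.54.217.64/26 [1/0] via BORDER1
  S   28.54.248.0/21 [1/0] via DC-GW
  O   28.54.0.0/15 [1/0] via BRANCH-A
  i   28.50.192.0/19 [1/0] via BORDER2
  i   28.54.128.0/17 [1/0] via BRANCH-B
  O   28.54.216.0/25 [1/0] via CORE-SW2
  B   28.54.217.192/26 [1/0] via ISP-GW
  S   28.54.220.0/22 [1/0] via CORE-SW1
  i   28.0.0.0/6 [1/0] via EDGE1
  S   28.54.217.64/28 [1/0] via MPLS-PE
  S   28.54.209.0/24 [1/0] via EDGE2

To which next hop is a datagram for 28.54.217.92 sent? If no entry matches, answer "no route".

BRANCH-B

Routes whose prefix contains 28.54.217.92:
  28.0.0.0/6 (28.0.0.0 - 31.255.255.255) -> EDGE1
  28.54.0.0/15 (28.54.0.0 - 28.55.255.255) -> BRANCH-A
  28.54.128.0/17 (28.54.128.0 - 28.54.255.255) -> BRANCH-B
More-specific entries that do NOT match:
  28.54.217.64/28 (28.54.217.64 - 28.54.217.79) does not contain 28.54.217.92
  28.54.216.64/27 (28.54.216.64 - 28.54.216.95) does not contain 28.54.217.92
  20.54.217.64/26 (20.54.217.64 - 20.54.217.127) does not contain 28.54.217.92
  28.54.217.192/26 (28.54.217.192 - 28.54.217.255) does not contain 28.54.217.92
  28.54.216.0/25 (28.54.216.0 - 28.54.216.127) does not contain 28.54.217.92
  28.54.209.0/24 (28.54.209.0 - 28.54.209.255) does not contain 28.54.217.92
  28.54.220.0/22 (28.54.220.0 - 28.54.223.255) does not contain 28.54.217.92
  28.54.248.0/21 (28.54.248.0 - 28.54.255.255) does not contain 28.54.217.92
  28.50.192.0/19 (28.50.192.0 - 28.50.223.255) does not contain 28.54.217.92
Longest matching prefix is /17 -> next hop BRANCH-B.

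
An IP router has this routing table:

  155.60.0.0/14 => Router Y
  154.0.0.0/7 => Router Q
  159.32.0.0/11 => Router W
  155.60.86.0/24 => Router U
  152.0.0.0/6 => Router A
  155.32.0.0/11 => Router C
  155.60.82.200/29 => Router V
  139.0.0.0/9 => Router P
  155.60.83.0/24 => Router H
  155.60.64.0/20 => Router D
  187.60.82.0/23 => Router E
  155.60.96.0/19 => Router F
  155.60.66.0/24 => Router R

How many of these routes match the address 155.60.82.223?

4

Prefixes containing 155.60.82.223:
  152.0.0.0/6 (152.0.0.0 - 155.255.255.255)
  154.0.0.0/7 (154.0.0.0 - 155.255.255.255)
  155.32.0.0/11 (155.32.0.0 - 155.63.255.255)
  155.60.0.0/14 (155.60.0.0 - 155.63.255.255)
Total matching entries: 4.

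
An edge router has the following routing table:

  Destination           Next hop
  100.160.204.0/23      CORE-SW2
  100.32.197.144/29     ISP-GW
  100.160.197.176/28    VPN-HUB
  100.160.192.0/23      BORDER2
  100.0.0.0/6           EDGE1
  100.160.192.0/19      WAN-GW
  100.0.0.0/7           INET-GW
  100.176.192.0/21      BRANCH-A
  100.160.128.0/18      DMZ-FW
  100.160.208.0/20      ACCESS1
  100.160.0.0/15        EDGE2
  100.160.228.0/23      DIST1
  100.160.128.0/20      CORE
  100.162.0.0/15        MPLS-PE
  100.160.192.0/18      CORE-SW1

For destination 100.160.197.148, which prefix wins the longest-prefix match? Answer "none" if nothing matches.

100.160.192.0/19

Entries matching 100.160.197.148:
  100.0.0.0/6 (100.0.0.0 - 103.255.255.255)
  100.0.0.0/7 (100.0.0.0 - 101.255.255.255)
  100.160.0.0/15 (100.160.0.0 - 100.161.255.255)
  100.160.192.0/18 (100.160.192.0 - 100.160.255.255)
  100.160.192.0/19 (100.160.192.0 - 100.160.223.255)
Most specific is 100.160.192.0/19.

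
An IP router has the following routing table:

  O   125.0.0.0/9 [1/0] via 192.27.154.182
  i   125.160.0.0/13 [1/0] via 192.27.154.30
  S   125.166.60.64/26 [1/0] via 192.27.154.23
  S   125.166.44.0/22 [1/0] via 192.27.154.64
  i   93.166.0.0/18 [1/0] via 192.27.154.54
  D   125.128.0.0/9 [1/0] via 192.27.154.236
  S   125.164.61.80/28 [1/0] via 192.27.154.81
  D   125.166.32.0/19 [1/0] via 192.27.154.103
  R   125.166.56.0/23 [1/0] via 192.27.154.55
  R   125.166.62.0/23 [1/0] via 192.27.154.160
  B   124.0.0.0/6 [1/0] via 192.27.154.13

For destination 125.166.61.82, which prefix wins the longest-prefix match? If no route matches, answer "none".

125.166.32.0/19

Entries matching 125.166.61.82:
  124.0.0.0/6 (124.0.0.0 - 127.255.255.255)
  125.128.0.0/9 (125.128.0.0 - 125.255.255.255)
  125.160.0.0/13 (125.160.0.0 - 125.167.255.255)
  125.166.32.0/19 (125.166.32.0 - 125.166.63.255)
Most specific is 125.166.32.0/19.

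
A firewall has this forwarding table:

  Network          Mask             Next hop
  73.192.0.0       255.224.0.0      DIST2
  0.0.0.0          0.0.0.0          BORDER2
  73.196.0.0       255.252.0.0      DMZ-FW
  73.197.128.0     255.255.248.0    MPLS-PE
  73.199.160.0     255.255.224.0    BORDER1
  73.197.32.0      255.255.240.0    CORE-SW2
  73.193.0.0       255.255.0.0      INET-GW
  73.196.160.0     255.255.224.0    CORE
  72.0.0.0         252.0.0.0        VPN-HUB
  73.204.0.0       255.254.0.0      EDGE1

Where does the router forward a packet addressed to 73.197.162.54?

DMZ-FW

Routes whose prefix contains 73.197.162.54:
  0.0.0.0/0 (default, matches everything) -> BORDER2
  72.0.0.0/6 (72.0.0.0 - 75.255.255.255) -> VPN-HUB
  73.192.0.0/11 (73.192.0.0 - 73.223.255.255) -> DIST2
  73.196.0.0/14 (73.196.0.0 - 73.199.255.255) -> DMZ-FW
More-specific entries that do NOT match:
  73.197.128.0/21 (73.197.128.0 - 73.197.135.255) does not contain 73.197.162.54
  73.197.32.0/20 (73.197.32.0 - 73.197.47.255) does not contain 73.197.162.54
  73.199.160.0/19 (73.199.160.0 - 73.199.191.255) does not contain 73.197.162.54
  73.196.160.0/19 (73.196.160.0 - 73.196.191.255) does not contain 73.197.162.54
  73.193.0.0/16 (73.193.0.0 - 73.193.255.255) does not contain 73.197.162.54
  73.204.0.0/15 (73.204.0.0 - 73.205.255.255) does not contain 73.197.162.54
Longest matching prefix is /14 -> next hop DMZ-FW.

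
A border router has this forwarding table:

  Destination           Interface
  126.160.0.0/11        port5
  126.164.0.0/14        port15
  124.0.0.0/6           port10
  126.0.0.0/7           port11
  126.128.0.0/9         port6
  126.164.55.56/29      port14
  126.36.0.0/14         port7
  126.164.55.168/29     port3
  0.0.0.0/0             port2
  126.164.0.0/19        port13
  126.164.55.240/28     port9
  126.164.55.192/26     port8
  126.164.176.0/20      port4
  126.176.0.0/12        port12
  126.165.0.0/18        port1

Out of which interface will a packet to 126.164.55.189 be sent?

port15

Routes whose prefix contains 126.164.55.189:
  0.0.0.0/0 (default, matches everything) -> port2
  124.0.0.0/6 (124.0.0.0 - 127.255.255.255) -> port10
  126.0.0.0/7 (126.0.0.0 - 127.255.255.255) -> port11
  126.128.0.0/9 (126.128.0.0 - 126.255.255.255) -> port6
  126.160.0.0/11 (126.160.0.0 - 126.191.255.255) -> port5
  126.164.0.0/14 (126.164.0.0 - 126.167.255.255) -> port15
More-specific entries that do NOT match:
  126.164.55.56/29 (126.164.55.56 - 126.164.55.63) does not contain 126.164.55.189
  126.164.55.168/29 (126.164.55.168 - 126.164.55.175) does not contain 126.164.55.189
  126.164.55.240/28 (126.164.55.240 - 126.164.55.255) does not contain 126.164.55.189
  126.164.55.192/26 (126.164.55.192 - 126.164.55.255) does not contain 126.164.55.189
  126.164.176.0/20 (126.164.176.0 - 126.164.191.255) does not contain 126.164.55.189
  126.164.0.0/19 (126.164.0.0 - 126.164.31.255) does not contain 126.164.55.189
  126.165.0.0/18 (126.165.0.0 - 126.165.63.255) does not contain 126.164.55.189
Longest matching prefix is /14 -> interface port15.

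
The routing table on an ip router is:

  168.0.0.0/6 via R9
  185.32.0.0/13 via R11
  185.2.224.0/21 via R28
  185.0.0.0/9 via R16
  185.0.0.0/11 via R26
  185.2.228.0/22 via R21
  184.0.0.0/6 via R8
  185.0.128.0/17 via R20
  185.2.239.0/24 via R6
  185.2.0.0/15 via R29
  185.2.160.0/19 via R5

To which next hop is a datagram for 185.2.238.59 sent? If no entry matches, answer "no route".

R29

Routes whose prefix contains 185.2.238.59:
  184.0.0.0/6 (184.0.0.0 - 187.255.255.255) -> R8
  185.0.0.0/9 (185.0.0.0 - 185.127.255.255) -> R16
  185.0.0.0/11 (185.0.0.0 - 185.31.255.255) -> R26
  185.2.0.0/15 (185.2.0.0 - 185.3.255.255) -> R29
More-specific entries that do NOT match:
  185.2.239.0/24 (185.2.239.0 - 185.2.239.255) does not contain 185.2.238.59
  185.2.228.0/22 (185.2.228.0 - 185.2.231.255) does not contain 185.2.238.59
  185.2.224.0/21 (185.2.224.0 - 185.2.231.255) does not contain 185.2.238.59
  185.2.160.0/19 (185.2.160.0 - 185.2.191.255) does not contain 185.2.238.59
  185.0.128.0/17 (185.0.128.0 - 185.0.255.255) does not contain 185.2.238.59
Longest matching prefix is /15 -> next hop R29.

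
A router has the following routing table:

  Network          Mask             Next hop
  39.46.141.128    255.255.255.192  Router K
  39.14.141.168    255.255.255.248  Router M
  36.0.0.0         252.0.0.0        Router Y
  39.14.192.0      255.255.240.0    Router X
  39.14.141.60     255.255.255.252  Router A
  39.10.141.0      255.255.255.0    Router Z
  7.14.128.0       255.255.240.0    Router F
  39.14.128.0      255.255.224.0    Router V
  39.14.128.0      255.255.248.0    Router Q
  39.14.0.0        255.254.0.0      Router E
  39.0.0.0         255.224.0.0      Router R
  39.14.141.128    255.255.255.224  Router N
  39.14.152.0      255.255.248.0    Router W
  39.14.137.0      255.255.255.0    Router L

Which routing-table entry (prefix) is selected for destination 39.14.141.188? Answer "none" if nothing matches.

39.14.128.0/19

Entries matching 39.14.141.188:
  36.0.0.0/6 (36.0.0.0 - 39.255.255.255)
  39.0.0.0/11 (39.0.0.0 - 39.31.255.255)
  39.14.0.0/15 (39.14.0.0 - 39.15.255.255)
  39.14.128.0/19 (39.14.128.0 - 39.14.159.255)
Most specific is 39.14.128.0/19.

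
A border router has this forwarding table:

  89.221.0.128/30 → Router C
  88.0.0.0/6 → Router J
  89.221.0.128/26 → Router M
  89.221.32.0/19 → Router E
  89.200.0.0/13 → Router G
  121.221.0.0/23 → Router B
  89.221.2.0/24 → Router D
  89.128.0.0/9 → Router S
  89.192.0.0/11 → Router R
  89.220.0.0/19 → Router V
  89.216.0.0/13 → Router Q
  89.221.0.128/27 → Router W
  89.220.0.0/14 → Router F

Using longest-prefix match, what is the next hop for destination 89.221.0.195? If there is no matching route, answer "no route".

Router F

Routes whose prefix contains 89.221.0.195:
  88.0.0.0/6 (88.0.0.0 - 91.255.255.255) -> Router J
  89.128.0.0/9 (89.128.0.0 - 89.255.255.255) -> Router S
  89.192.0.0/11 (89.192.0.0 - 89.223.255.255) -> Router R
  89.216.0.0/13 (89.216.0.0 - 89.223.255.255) -> Router Q
  89.220.0.0/14 (89.220.0.0 - 89.223.255.255) -> Router F
More-specific entries that do NOT match:
  89.221.0.128/30 (89.221.0.128 - 89.221.0.131) does not contain 89.221.0.195
  89.221.0.128/27 (89.221.0.128 - 89.221.0.159) does not contain 89.221.0.195
  89.221.0.128/26 (89.221.0.128 - 89.221.0.191) does not contain 89.221.0.195
  89.221.2.0/24 (89.221.2.0 - 89.221.2.255) does not contain 89.221.0.195
  121.221.0.0/23 (121.221.0.0 - 121.221.1.255) does not contain 89.221.0.195
  89.221.32.0/19 (89.221.32.0 - 89.221.63.255) does not contain 89.221.0.195
  89.220.0.0/19 (89.220.0.0 - 89.220.31.255) does not contain 89.221.0.195
Longest matching prefix is /14 -> next hop Router F.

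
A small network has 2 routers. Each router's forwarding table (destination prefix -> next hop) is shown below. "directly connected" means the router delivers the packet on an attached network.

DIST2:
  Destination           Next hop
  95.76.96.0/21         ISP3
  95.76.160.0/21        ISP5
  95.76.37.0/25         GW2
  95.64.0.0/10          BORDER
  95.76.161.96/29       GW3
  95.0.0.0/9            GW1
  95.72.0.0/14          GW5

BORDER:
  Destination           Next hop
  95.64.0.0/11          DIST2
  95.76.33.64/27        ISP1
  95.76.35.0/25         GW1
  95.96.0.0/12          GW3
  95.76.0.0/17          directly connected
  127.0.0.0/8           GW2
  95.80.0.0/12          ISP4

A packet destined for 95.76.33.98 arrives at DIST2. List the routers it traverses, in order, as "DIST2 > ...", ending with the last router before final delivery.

DIST2 > BORDER

At DIST2: longest match for 95.76.33.98 is 95.64.0.0/10 -> BORDER
At BORDER: longest match for 95.76.33.98 is 95.76.0.0/17 -> directly connected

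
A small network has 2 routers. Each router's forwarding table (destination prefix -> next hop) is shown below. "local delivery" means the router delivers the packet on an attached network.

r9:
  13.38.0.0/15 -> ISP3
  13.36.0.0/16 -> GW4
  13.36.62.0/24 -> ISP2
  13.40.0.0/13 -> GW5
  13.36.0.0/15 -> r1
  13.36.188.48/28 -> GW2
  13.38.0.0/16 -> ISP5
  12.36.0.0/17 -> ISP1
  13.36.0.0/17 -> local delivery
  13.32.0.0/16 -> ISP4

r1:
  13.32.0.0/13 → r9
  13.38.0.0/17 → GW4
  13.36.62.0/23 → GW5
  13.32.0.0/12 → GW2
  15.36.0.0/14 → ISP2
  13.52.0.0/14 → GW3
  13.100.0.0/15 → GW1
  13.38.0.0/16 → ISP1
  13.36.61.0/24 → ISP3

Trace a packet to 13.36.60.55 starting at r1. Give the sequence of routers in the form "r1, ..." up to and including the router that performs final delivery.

r1, r9

At r1: longest match for 13.36.60.55 is 13.32.0.0/13 -> r9
At r9: longest match for 13.36.60.55 is 13.36.0.0/17 -> local delivery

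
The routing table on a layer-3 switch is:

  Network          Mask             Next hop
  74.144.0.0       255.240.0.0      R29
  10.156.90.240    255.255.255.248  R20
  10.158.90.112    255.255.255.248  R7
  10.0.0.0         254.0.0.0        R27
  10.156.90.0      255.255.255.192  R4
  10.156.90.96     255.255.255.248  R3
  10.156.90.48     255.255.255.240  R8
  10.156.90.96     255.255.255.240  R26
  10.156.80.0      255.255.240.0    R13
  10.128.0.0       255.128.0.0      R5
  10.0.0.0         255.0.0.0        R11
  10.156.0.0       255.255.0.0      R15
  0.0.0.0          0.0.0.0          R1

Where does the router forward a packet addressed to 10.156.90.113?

Routes whose prefix contains 10.156.90.113:
  0.0.0.0/0 (default, matches everything) -> R1
  10.0.0.0/7 (10.0.0.0 - 11.255.255.255) -> R27
  10.0.0.0/8 (10.0.0.0 - 10.255.255.255) -> R11
  10.128.0.0/9 (10.128.0.0 - 10.255.255.255) -> R5
  10.156.0.0/16 (10.156.0.0 - 10.156.255.255) -> R15
  10.156.80.0/20 (10.156.80.0 - 10.156.95.255) -> R13
More-specific entries that do NOT match:
  10.156.90.240/29 (10.156.90.240 - 10.156.90.247) does not contain 10.156.90.113
  10.158.90.112/29 (10.158.90.112 - 10.158.90.119) does not contain 10.156.90.113
  10.156.90.96/29 (10.156.90.96 - 10.156.90.103) does not contain 10.156.90.113
  10.156.90.48/28 (10.156.90.48 - 10.156.90.63) does not contain 10.156.90.113
  10.156.90.96/28 (10.156.90.96 - 10.156.90.111) does not contain 10.156.90.113
  10.156.90.0/26 (10.156.90.0 - 10.156.90.63) does not contain 10.156.90.113
Longest matching prefix is /20 -> next hop R13.

R13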